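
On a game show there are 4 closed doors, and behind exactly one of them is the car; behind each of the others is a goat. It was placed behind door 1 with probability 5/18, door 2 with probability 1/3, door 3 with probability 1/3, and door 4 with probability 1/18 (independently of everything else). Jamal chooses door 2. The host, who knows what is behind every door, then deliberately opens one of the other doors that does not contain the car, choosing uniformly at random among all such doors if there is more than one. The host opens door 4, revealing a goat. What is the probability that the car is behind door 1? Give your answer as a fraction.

1/3

Apply Bayes' rule, conditioning on where the car actually is.
If it is behind door 1 (prior 5/18): the host has 2 equally likely choices, so probability 1/2; weight (5/18)·(1/2) = 5/36.
If it is behind door 2 (prior 1/3): the host has 3 equally likely choices, so probability 1/3; weight (1/3)·(1/3) = 1/9.
If it is behind door 3 (prior 1/3): the host has 2 equally likely choices, so probability 1/2; weight (1/3)·(1/2) = 1/6.
If it is behind door 4 (prior 1/18): the host opened door 4, so this case is ruled out; weight (1/18)·0 = 0.
The weights sum to 5/12.
So P(the car behind door 1 | the host opened door 4) = (5/36) / (5/12) = 1/3.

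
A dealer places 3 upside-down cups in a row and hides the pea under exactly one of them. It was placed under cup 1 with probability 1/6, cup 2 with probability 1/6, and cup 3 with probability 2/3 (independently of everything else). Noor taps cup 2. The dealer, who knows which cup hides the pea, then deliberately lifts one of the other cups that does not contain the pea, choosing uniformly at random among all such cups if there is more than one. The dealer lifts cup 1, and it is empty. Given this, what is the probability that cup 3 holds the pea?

8/9

Condition on the true location of the pea.
If it is under cup 1 (prior 1/6): the dealer opened cup 1, so this case is ruled out; weight (1/6)·0 = 0.
If it is under cup 2 (prior 1/6): the dealer has 2 equally likely choices, so probability 1/2; weight (1/6)·(1/2) = 1/12.
If it is under cup 3 (prior 2/3): the dealer has no choice, probability 1; weight (2/3)·1 = 2/3.
The weights sum to 3/4.
So P(the pea under cup 3 | the dealer opened cup 1) = (2/3) / (3/4) = 8/9.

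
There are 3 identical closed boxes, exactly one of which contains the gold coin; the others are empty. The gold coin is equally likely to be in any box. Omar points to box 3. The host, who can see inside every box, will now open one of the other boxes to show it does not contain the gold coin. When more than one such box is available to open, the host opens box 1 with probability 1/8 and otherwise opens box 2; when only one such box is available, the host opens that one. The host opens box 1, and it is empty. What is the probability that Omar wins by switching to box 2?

8/9

Consider each possible location of the gold coin in turn.
If it is in box 1 (prior 1/3): the host opened box 1, so this case is ruled out; weight (1/3)·0 = 0.
If it is in box 2 (prior 1/3): only box 1 is available, probability 1; weight (1/3)·1 = 1/3.
If it is in box 3 (prior 1/3): box 1 is available, opened with probability 1/8; weight (1/3)·(1/8) = 1/24.
The weights sum to 3/8.
So P(the gold coin in box 2 | the host opened box 1) = (1/3) / (3/8) = 8/9.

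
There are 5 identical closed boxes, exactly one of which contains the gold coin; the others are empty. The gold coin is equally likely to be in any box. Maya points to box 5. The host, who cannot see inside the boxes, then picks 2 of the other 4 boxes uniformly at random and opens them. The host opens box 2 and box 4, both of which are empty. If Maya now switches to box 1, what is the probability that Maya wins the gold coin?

Because the host chose which boxes to open without knowing where the gold coin is, the choice is independent of the prize location. Learning that none of the 2 opened boxes holds the gold coin simply rules out those 2 locations and leaves the remaining 3 boxes still equally likely by symmetry.
So P(the gold coin in box 1) = 1/3.

1/3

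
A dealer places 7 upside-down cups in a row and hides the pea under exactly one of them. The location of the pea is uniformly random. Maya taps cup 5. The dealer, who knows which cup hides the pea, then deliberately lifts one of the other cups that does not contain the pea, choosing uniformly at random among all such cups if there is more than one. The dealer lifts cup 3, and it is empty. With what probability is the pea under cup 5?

1/7

Condition on the true location of the pea.
If it is under any of cups 1, 2, 4, 6, and 7 (prior 1/7 each): the dealer has 5 equally likely choices, so probability 1/5; weight (1/7)·(1/5) = 1/35 each.
If it is under cup 3 (prior 1/7): the dealer opened cup 3, so this case is ruled out; weight (1/7)·0 = 0.
If it is under cup 5 (prior 1/7): the dealer has 6 equally likely choices, so probability 1/6; weight (1/7)·(1/6) = 1/42.
The weights sum to 1/6.
So P(the pea under cup 5 | the dealer opened cup 3) = (1/42) / (1/6) = 1/7.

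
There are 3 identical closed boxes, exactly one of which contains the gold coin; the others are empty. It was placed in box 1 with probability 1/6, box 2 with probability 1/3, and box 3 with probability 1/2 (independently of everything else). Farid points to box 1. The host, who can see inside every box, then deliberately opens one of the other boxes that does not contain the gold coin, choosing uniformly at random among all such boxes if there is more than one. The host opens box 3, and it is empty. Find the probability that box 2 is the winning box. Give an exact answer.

4/5

Consider each possible location of the gold coin in turn.
If it is in box 1 (prior 1/6): the host has 2 equally likely choices, so probability 1/2; weight (1/6)·(1/2) = 1/12.
If it is in box 2 (prior 1/3): the host has no choice, probability 1; weight (1/3)·1 = 1/3.
If it is in box 3 (prior 1/2): the host opened box 3, so this case is ruled out; weight (1/2)·0 = 0.
The weights sum to 5/12.
So P(the gold coin in box 2 | the host opened box 3) = (1/3) / (5/12) = 4/5.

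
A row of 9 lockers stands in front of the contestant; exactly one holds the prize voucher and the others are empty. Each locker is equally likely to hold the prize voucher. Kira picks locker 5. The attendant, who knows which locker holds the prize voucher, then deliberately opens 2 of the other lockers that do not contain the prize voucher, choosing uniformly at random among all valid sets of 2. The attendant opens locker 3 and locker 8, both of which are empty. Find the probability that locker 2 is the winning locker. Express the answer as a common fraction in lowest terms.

4/27

Consider each possible location of the prize voucher in turn.
If it is in any of lockers 1, 2, 4, 6, 7, and 9 (prior 1/9 each): the attendant has 21 equally likely choices, so probability 1/21; weight (1/9)·(1/21) = 1/189 each.
If it is in either of lockers 3 and 8 (prior 1/9 each): that locker was opened and seen not to hold the prize — ruled out; weight (1/9)·0 = 0 each.
If it is in locker 5 (prior 1/9): the attendant has 28 equally likely choices, so probability 1/28; weight (1/9)·(1/28) = 1/252.
The weights sum to 1/28.
So P(the prize voucher in locker 2 | the attendant opened locker 3 and locker 8) = (1/189) / (1/28) = 4/27.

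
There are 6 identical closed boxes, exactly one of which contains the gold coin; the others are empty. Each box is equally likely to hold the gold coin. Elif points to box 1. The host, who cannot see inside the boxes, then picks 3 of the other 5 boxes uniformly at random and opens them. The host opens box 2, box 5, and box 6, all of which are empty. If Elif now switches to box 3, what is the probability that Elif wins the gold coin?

1/3

Condition on the true location of the gold coin.
If it is in any of boxes 1, 3, and 4 (prior 1/6 each): the host picks exactly this set with probability 1/10 regardless, and none is the prize; weight (1/6)·(1/10) = 1/60 each.
If it is in any of boxes 2, 5, and 6 (prior 1/6 each): that box was opened and seen not to hold the prize — ruled out; weight (1/6)·0 = 0 each.
The weights sum to 1/20.
So P(the gold coin in box 3 | the host opened box 2, box 5, and box 6) = (1/60) / (1/20) = 1/3.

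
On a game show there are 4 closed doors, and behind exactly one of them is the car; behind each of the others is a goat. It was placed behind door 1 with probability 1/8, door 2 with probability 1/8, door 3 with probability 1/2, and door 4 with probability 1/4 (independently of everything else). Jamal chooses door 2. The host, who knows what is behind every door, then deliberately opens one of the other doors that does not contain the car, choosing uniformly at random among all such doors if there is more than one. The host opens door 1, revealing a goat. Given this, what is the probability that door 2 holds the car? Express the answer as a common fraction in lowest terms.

Apply Bayes' rule, conditioning on where the car actually is.
If it is behind door 1 (prior 1/8): the host opened door 1, so this case is ruled out; weight (1/8)·0 = 0.
If it is behind door 2 (prior 1/8): the host has 3 equally likely choices, so probability 1/3; weight (1/8)·(1/3) = 1/24.
If it is behind door 3 (prior 1/2): the host has 2 equally likely choices, so probability 1/2; weight (1/2)·(1/2) = 1/4.
If it is behind door 4 (prior 1/4): the host has 2 equally likely choices, so probability 1/2; weight (1/4)·(1/2) = 1/8.
The weights sum to 5/12.
So P(the car behind door 2 | the host opened door 1) = (1/24) / (5/12) = 1/10.

1/10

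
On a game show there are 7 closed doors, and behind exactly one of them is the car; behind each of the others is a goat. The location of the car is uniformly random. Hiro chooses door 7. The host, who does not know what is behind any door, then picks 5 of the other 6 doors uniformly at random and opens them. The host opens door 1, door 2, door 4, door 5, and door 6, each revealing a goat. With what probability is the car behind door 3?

1/2

Condition on the true location of the car.
If it is behind any of doors 1, 2, 4, 5, and 6 (prior 1/7 each): that door was opened and seen not to hold the prize — ruled out; weight (1/7)·0 = 0 each.
If it is behind either of doors 3 and 7 (prior 1/7 each): the host picks exactly this set with probability 1/6 regardless, and none is the prize; weight (1/7)·(1/6) = 1/42 each.
The weights sum to 1/21.
So P(the car behind door 3 | the host opened door 1, door 2, door 4, door 5, and door 6) = (1/42) / (1/21) = 1/2.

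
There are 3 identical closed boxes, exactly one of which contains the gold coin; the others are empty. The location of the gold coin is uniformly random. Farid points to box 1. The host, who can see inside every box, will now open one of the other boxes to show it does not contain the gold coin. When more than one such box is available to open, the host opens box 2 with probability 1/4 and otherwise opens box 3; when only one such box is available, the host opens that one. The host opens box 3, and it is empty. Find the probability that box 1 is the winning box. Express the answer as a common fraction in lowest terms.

Apply Bayes' rule, conditioning on where the gold coin actually is.
If it is in box 1 (prior 1/3): box 2 is available but not opened, probability 3/4; weight (1/3)·(3/4) = 1/4.
If it is in box 2 (prior 1/3): only box 3 is available, probability 1; weight (1/3)·1 = 1/3.
If it is in box 3 (prior 1/3): the host opened box 3, so this case is ruled out; weight (1/3)·0 = 0.
The weights sum to 7/12.
So P(the gold coin in box 1 | the host opened box 3) = (1/4) / (7/12) = 3/7.

3/7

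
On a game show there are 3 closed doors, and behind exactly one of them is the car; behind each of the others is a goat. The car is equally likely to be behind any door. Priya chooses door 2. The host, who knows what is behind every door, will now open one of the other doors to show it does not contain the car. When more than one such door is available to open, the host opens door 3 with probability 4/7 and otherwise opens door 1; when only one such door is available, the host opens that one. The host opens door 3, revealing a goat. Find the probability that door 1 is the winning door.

Condition on the true location of the car.
If it is behind door 1 (prior 1/3): only door 3 is available, probability 1; weight (1/3)·1 = 1/3.
If it is behind door 2 (prior 1/3): door 3 is available, opened with probability 4/7; weight (1/3)·(4/7) = 4/21.
If it is behind door 3 (prior 1/3): the host opened door 3, so this case is ruled out; weight (1/3)·0 = 0.
The weights sum to 11/21.
So P(the car behind door 1 | the host opened door 3) = (1/3) / (11/21) = 7/11.

7/11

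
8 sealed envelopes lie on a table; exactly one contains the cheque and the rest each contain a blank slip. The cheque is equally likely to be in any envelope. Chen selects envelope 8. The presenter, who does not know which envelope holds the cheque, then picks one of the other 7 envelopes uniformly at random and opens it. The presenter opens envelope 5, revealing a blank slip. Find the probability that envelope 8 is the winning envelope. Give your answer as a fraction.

1/7

Because the presenter chose which envelope to open without knowing where the cheque is, the choice is independent of the prize location. Learning that envelope 5 does not hold the cheque simply rules out that one location and leaves the remaining 7 envelopes still equally likely by symmetry.
So P(the cheque in envelope 8) = 1/7.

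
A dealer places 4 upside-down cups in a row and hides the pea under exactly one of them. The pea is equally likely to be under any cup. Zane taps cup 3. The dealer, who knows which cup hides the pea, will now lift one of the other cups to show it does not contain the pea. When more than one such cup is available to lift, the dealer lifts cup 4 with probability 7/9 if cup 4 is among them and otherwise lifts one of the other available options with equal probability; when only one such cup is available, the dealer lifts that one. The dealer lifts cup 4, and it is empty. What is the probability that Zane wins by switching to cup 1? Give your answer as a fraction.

Condition on the true location of the pea.
If it is under any of cups 1, 2, and 3 (prior 1/4 each): cup 4 is available, opened with probability 7/9; weight (1/4)·(7/9) = 7/36 each.
If it is under cup 4 (prior 1/4): the dealer opened cup 4, so this case is ruled out; weight (1/4)·0 = 0.
The weights sum to 7/12.
So P(the pea under cup 1 | the dealer opened cup 4) = (7/36) / (7/12) = 1/3.

1/3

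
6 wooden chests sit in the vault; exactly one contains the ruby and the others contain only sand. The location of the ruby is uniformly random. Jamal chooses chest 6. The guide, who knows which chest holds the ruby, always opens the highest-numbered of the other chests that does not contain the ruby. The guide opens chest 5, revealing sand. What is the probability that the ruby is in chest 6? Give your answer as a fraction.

1/5

Consider each possible location of the ruby in turn.
If it is in any of chests 1, 2, 3, 4, and 6 (prior 1/6 each): chest 5 is the highest-numbered option available, probability 1; weight (1/6)·1 = 1/6 each.
If it is in chest 5 (prior 1/6): the guide opened chest 5, so this case is ruled out; weight (1/6)·0 = 0.
The weights sum to 5/6.
So P(the ruby in chest 6 | the guide opened chest 5) = (1/6) / (5/6) = 1/5.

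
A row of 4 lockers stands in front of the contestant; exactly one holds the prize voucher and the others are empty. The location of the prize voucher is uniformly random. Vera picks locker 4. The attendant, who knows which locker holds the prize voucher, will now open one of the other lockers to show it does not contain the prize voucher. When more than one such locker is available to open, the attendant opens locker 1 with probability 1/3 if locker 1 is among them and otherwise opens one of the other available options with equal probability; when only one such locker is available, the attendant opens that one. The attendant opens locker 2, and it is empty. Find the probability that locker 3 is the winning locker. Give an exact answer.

Condition on the true location of the prize voucher.
If it is in locker 1 (prior 1/4): locker 1 holds the prize so is unavailable; the attendant chooses uniformly among the 2 others, probability 1/2; weight (1/4)·(1/2) = 1/8.
If it is in locker 2 (prior 1/4): the attendant opened locker 2, so this case is ruled out; weight (1/4)·0 = 0.
If it is in locker 3 (prior 1/4): locker 1 is available but not opened, probability 2/3; weight (1/4)·(2/3) = 1/6.
If it is in locker 4 (prior 1/4): locker 1 is available but not opened; locker 2 gets probability (1 − 1/3)/2 = 1/3; weight (1/4)·(1/3) = 1/12.
The weights sum to 3/8.
So P(the prize voucher in locker 3 | the attendant opened locker 2) = (1/6) / (3/8) = 4/9.

4/9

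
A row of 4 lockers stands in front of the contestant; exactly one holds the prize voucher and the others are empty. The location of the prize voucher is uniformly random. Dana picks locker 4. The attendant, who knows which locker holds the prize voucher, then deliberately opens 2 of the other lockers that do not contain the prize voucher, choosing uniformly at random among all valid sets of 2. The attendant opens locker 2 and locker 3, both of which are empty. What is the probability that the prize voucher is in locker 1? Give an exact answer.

3/4

Condition on the true location of the prize voucher.
If it is in locker 1 (prior 1/4): the attendant has no choice, probability 1; weight (1/4)·1 = 1/4.
If it is in either of lockers 2 and 3 (prior 1/4 each): that locker was opened and seen not to hold the prize — ruled out; weight (1/4)·0 = 0 each.
If it is in locker 4 (prior 1/4): the attendant has 3 equally likely choices, so probability 1/3; weight (1/4)·(1/3) = 1/12.
The weights sum to 1/3.
So P(the prize voucher in locker 1 | the attendant opened locker 2 and locker 3) = (1/4) / (1/3) = 3/4.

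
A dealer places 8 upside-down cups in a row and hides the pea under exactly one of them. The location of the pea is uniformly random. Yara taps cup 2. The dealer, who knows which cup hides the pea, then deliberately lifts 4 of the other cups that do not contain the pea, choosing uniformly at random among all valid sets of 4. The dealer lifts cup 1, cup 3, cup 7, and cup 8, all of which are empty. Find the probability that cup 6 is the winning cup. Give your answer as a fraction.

7/24

Condition on the true location of the pea.
If it is under any of cups 1, 3, 7, and 8 (prior 1/8 each): that cup was opened and seen not to hold the prize — ruled out; weight (1/8)·0 = 0 each.
If it is under cup 2 (prior 1/8): the dealer has 35 equally likely choices, so probability 1/35; weight (1/8)·(1/35) = 1/280.
If it is under any of cups 4, 5, and 6 (prior 1/8 each): the dealer has 15 equally likely choices, so probability 1/15; weight (1/8)·(1/15) = 1/120 each.
The weights sum to 1/35.
So P(the pea under cup 6 | the dealer opened cup 1, cup 3, cup 7, and cup 8) = (1/120) / (1/35) = 7/24.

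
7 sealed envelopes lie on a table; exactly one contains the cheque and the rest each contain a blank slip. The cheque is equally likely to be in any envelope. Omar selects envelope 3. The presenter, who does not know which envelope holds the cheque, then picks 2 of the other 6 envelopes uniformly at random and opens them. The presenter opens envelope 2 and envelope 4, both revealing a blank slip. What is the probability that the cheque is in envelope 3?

Consider each possible location of the cheque in turn.
If it is in any of envelopes 1, 3, 5, 6, and 7 (prior 1/7 each): the presenter picks exactly this set with probability 1/15 regardless, and none is the prize; weight (1/7)·(1/15) = 1/105 each.
If it is in either of envelopes 2 and 4 (prior 1/7 each): that envelope was opened and seen not to hold the prize — ruled out; weight (1/7)·0 = 0 each.
The weights sum to 1/21.
So P(the cheque in envelope 3 | the presenter opened envelope 2 and envelope 4) = (1/105) / (1/21) = 1/5.

1/5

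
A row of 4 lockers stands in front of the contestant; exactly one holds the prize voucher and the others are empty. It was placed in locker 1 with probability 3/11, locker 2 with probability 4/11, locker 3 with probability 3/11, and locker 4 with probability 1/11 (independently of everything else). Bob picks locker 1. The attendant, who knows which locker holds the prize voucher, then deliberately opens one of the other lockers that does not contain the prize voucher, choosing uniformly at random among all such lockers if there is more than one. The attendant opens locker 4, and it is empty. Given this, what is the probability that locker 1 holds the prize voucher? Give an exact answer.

Condition on the true location of the prize voucher.
If it is in locker 1 (prior 3/11): the attendant has 3 equally likely choices, so probability 1/3; weight (3/11)·(1/3) = 1/11.
If it is in locker 2 (prior 4/11): the attendant has 2 equally likely choices, so probability 1/2; weight (4/11)·(1/2) = 2/11.
If it is in locker 3 (prior 3/11): the attendant has 2 equally likely choices, so probability 1/2; weight (3/11)·(1/2) = 3/22.
If it is in locker 4 (prior 1/11): the attendant opened locker 4, so this case is ruled out; weight (1/11)·0 = 0.
The weights sum to 9/22.
So P(the prize voucher in locker 1 | the attendant opened locker 4) = (1/11) / (9/22) = 2/9.

2/9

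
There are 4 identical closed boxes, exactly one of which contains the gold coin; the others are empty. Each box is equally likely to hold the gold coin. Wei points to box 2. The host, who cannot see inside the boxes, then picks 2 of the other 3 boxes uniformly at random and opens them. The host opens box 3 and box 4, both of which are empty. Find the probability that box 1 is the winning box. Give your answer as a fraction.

Because the host chose which boxes to open without knowing where the gold coin is, the choice is independent of the prize location. Learning that none of the 2 opened boxes holds the gold coin simply rules out those 2 locations and leaves the remaining 2 boxes still equally likely by symmetry.
So P(the gold coin in box 1) = 1/2.

1/2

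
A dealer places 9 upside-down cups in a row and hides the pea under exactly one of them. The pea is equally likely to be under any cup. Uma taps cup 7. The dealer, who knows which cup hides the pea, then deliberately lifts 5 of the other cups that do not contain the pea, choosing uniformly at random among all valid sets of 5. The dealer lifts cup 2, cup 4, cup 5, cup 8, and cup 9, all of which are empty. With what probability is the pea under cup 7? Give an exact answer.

Consider each possible location of the pea in turn.
If it is under any of cups 1, 3, and 6 (prior 1/9 each): the dealer has 21 equally likely choices, so probability 1/21; weight (1/9)·(1/21) = 1/189 each.
If it is under any of cups 2, 4, 5, 8, and 9 (prior 1/9 each): that cup was opened and seen not to hold the prize — ruled out; weight (1/9)·0 = 0 each.
If it is under cup 7 (prior 1/9): the dealer has 56 equally likely choices, so probability 1/56; weight (1/9)·(1/56) = 1/504.
The weights sum to 1/56.
So P(the pea under cup 7 | the dealer opened cup 2, cup 4, cup 5, cup 8, and cup 9) = (1/504) / (1/56) = 1/9.

1/9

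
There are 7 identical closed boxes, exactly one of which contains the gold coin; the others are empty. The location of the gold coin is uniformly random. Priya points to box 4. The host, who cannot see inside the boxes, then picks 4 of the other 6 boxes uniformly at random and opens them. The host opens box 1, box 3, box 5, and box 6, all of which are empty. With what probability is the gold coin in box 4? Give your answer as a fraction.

Apply Bayes' rule, conditioning on where the gold coin actually is.
If it is in any of boxes 1, 3, 5, and 6 (prior 1/7 each): that box was opened and seen not to hold the prize — ruled out; weight (1/7)·0 = 0 each.
If it is in any of boxes 2, 4, and 7 (prior 1/7 each): the host picks exactly this set with probability 1/15 regardless, and none is the prize; weight (1/7)·(1/15) = 1/105 each.
The weights sum to 1/35.
So P(the gold coin in box 4 | the host opened box 1, box 3, box 5, and box 6) = (1/105) / (1/35) = 1/3.

1/3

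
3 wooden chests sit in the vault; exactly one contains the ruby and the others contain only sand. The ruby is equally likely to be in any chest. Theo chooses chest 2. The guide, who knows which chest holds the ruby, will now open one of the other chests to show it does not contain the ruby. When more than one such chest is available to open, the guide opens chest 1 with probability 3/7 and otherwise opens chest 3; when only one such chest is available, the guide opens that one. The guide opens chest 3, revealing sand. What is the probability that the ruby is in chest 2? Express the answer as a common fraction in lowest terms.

Apply Bayes' rule, conditioning on where the ruby actually is.
If it is in chest 1 (prior 1/3): only chest 3 is available, probability 1; weight (1/3)·1 = 1/3.
If it is in chest 2 (prior 1/3): chest 1 is available but not opened, probability 4/7; weight (1/3)·(4/7) = 4/21.
If it is in chest 3 (prior 1/3): the guide opened chest 3, so this case is ruled out; weight (1/3)·0 = 0.
The weights sum to 11/21.
So P(the ruby in chest 2 | the guide opened chest 3) = (4/21) / (11/21) = 4/11.

4/11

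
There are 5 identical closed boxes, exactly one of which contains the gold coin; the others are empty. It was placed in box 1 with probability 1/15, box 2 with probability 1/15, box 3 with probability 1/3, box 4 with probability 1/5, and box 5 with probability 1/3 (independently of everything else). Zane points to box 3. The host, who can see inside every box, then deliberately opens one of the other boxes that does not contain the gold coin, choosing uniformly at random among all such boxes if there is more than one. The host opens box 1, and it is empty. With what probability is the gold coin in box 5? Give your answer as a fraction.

20/51

Condition on the true location of the gold coin.
If it is in box 1 (prior 1/15): the host opened box 1, so this case is ruled out; weight (1/15)·0 = 0.
If it is in box 2 (prior 1/15): the host has 3 equally likely choices, so probability 1/3; weight (1/15)·(1/3) = 1/45.
If it is in box 3 (prior 1/3): the host has 4 equally likely choices, so probability 1/4; weight (1/3)·(1/4) = 1/12.
If it is in box 4 (prior 1/5): the host has 3 equally likely choices, so probability 1/3; weight (1/5)·(1/3) = 1/15.
If it is in box 5 (prior 1/3): the host has 3 equally likely choices, so probability 1/3; weight (1/3)·(1/3) = 1/9.
The weights sum to 17/60.
So P(the gold coin in box 5 | the host opened box 1) = (1/9) / (17/60) = 20/51.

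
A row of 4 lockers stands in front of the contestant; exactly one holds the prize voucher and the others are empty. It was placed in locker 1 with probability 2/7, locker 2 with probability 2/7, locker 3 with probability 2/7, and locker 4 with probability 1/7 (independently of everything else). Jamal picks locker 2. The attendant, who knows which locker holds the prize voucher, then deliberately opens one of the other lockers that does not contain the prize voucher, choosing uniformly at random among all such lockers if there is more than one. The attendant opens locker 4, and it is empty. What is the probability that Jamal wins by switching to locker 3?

3/8

Consider each possible location of the prize voucher in turn.
If it is in either of lockers 1 and 3 (prior 2/7 each): the attendant has 2 equally likely choices, so probability 1/2; weight (2/7)·(1/2) = 1/7 each.
If it is in locker 2 (prior 2/7): the attendant has 3 equally likely choices, so probability 1/3; weight (2/7)·(1/3) = 2/21.
If it is in locker 4 (prior 1/7): the attendant opened locker 4, so this case is ruled out; weight (1/7)·0 = 0.
The weights sum to 8/21.
So P(the prize voucher in locker 3 | the attendant opened locker 4) = (1/7) / (8/21) = 3/8.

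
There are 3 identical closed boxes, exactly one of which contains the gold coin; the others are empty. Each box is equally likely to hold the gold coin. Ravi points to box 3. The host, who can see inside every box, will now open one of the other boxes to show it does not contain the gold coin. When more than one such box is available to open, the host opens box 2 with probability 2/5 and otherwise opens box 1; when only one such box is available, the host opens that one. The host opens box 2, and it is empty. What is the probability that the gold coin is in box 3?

2/7

Apply Bayes' rule, conditioning on where the gold coin actually is.
If it is in box 1 (prior 1/3): only box 2 is available, probability 1; weight (1/3)·1 = 1/3.
If it is in box 2 (prior 1/3): the host opened box 2, so this case is ruled out; weight (1/3)·0 = 0.
If it is in box 3 (prior 1/3): box 2 is available, opened with probability 2/5; weight (1/3)·(2/5) = 2/15.
The weights sum to 7/15.
So P(the gold coin in box 3 | the host opened box 2) = (2/15) / (7/15) = 2/7.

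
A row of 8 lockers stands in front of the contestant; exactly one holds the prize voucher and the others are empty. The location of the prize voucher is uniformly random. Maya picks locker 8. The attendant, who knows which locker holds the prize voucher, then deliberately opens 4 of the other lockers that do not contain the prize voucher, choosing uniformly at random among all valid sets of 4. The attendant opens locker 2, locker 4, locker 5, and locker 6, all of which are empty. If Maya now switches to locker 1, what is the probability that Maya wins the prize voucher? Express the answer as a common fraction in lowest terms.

Apply Bayes' rule, conditioning on where the prize voucher actually is.
If it is in any of lockers 1, 3, and 7 (prior 1/8 each): the attendant has 15 equally likely choices, so probability 1/15; weight (1/8)·(1/15) = 1/120 each.
If it is in any of lockers 2, 4, 5, and 6 (prior 1/8 each): that locker was opened and seen not to hold the prize — ruled out; weight (1/8)·0 = 0 each.
If it is in locker 8 (prior 1/8): the attendant has 35 equally likely choices, so probability 1/35; weight (1/8)·(1/35) = 1/280.
The weights sum to 1/35.
So P(the prize voucher in locker 1 | the attendant opened locker 2, locker 4, locker 5, and locker 6) = (1/120) / (1/35) = 7/24.

7/24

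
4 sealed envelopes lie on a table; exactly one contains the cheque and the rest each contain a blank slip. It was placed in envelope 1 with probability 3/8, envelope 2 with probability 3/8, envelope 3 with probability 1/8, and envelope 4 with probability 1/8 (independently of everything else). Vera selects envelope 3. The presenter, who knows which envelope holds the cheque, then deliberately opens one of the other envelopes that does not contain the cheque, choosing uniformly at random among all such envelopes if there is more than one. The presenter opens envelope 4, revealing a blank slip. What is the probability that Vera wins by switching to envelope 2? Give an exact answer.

9/20

Condition on the true location of the cheque.
If it is in either of envelopes 1 and 2 (prior 3/8 each): the presenter has 2 equally likely choices, so probability 1/2; weight (3/8)·(1/2) = 3/16 each.
If it is in envelope 3 (prior 1/8): the presenter has 3 equally likely choices, so probability 1/3; weight (1/8)·(1/3) = 1/24.
If it is in envelope 4 (prior 1/8): the presenter opened envelope 4, so this case is ruled out; weight (1/8)·0 = 0.
The weights sum to 5/12.
So P(the cheque in envelope 2 | the presenter opened envelope 4) = (3/16) / (5/12) = 9/20.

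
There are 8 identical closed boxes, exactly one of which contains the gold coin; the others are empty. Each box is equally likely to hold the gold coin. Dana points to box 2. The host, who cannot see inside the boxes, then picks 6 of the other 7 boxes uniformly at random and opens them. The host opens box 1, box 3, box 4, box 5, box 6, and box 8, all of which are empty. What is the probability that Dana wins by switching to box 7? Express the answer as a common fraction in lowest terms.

Apply Bayes' rule, conditioning on where the gold coin actually is.
If it is in any of boxes 1, 3, 4, 5, 6, and 8 (prior 1/8 each): that box was opened and seen not to hold the prize — ruled out; weight (1/8)·0 = 0 each.
If it is in either of boxes 2 and 7 (prior 1/8 each): the host picks exactly this set with probability 1/7 regardless, and none is the prize; weight (1/8)·(1/7) = 1/56 each.
The weights sum to 1/28.
So P(the gold coin in box 7 | the host opened box 1, box 3, box 4, box 5, box 6, and box 8) = (1/56) / (1/28) = 1/2.

1/2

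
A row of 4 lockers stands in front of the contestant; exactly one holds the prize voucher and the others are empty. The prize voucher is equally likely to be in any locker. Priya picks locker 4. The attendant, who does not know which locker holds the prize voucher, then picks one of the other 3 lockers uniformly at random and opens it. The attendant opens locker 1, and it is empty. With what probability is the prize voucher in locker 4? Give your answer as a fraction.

1/3

Because the attendant chose which locker to open without knowing where the prize voucher is, the choice is independent of the prize location. Learning that locker 1 does not hold the prize voucher simply rules out that one location and leaves the remaining 3 lockers still equally likely by symmetry.
So P(the prize voucher in locker 4) = 1/3.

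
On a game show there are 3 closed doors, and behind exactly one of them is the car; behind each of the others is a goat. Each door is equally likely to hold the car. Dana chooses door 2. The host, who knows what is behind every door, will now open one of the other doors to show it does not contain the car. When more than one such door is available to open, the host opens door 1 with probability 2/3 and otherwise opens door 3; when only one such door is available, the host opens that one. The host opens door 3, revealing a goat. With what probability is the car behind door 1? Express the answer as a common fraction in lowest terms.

3/4

Condition on the true location of the car.
If it is behind door 1 (prior 1/3): only door 3 is available, probability 1; weight (1/3)·1 = 1/3.
If it is behind door 2 (prior 1/3): door 1 is available but not opened, probability 1/3; weight (1/3)·(1/3) = 1/9.
If it is behind door 3 (prior 1/3): the host opened door 3, so this case is ruled out; weight (1/3)·0 = 0.
The weights sum to 4/9.
So P(the car behind door 1 | the host opened door 3) = (1/3) / (4/9) = 3/4.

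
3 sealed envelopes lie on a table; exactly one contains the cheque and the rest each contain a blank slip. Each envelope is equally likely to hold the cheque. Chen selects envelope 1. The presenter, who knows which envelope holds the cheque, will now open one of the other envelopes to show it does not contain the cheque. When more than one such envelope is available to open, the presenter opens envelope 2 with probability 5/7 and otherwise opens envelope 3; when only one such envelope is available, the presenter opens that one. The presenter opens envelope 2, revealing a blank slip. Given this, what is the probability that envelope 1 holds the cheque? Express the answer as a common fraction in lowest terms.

Condition on the true location of the cheque.
If it is in envelope 1 (prior 1/3): envelope 2 is available, opened with probability 5/7; weight (1/3)·(5/7) = 5/21.
If it is in envelope 2 (prior 1/3): the presenter opened envelope 2, so this case is ruled out; weight (1/3)·0 = 0.
If it is in envelope 3 (prior 1/3): only envelope 2 is available, probability 1; weight (1/3)·1 = 1/3.
The weights sum to 4/7.
So P(the cheque in envelope 1 | the presenter opened envelope 2) = (5/21) / (4/7) = 5/12.

5/12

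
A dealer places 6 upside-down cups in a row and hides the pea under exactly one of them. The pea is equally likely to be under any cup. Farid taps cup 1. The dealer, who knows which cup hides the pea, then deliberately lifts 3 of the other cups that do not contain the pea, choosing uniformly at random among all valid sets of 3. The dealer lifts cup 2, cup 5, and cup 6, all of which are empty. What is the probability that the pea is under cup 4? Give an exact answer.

5/12

Condition on the true location of the pea.
If it is under cup 1 (prior 1/6): the dealer has 10 equally likely choices, so probability 1/10; weight (1/6)·(1/10) = 1/60.
If it is under any of cups 2, 5, and 6 (prior 1/6 each): that cup was opened and seen not to hold the prize — ruled out; weight (1/6)·0 = 0 each.
If it is under either of cups 3 and 4 (prior 1/6 each): the dealer has 4 equally likely choices, so probability 1/4; weight (1/6)·(1/4) = 1/24 each.
The weights sum to 1/10.
So P(the pea under cup 4 | the dealer opened cup 2, cup 5, and cup 6) = (1/24) / (1/10) = 5/12.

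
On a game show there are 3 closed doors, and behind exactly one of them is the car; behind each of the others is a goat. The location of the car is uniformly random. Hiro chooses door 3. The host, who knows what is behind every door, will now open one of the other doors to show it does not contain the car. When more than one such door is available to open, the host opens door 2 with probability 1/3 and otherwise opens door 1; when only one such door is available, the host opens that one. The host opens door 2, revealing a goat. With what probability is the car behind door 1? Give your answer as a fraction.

3/4

Consider each possible location of the car in turn.
If it is behind door 1 (prior 1/3): only door 2 is available, probability 1; weight (1/3)·1 = 1/3.
If it is behind door 2 (prior 1/3): the host opened door 2, so this case is ruled out; weight (1/3)·0 = 0.
If it is behind door 3 (prior 1/3): door 2 is available, opened with probability 1/3; weight (1/3)·(1/3) = 1/9.
The weights sum to 4/9.
So P(the car behind door 1 | the host opened door 2) = (1/3) / (4/9) = 3/4.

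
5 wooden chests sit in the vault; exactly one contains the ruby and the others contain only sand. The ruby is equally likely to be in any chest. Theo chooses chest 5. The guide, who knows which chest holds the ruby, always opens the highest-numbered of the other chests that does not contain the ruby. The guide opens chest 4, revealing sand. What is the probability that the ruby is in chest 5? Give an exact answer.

Apply Bayes' rule, conditioning on where the ruby actually is.
If it is in any of chests 1, 2, 3, and 5 (prior 1/5 each): chest 4 is the highest-numbered option available, probability 1; weight (1/5)·1 = 1/5 each.
If it is in chest 4 (prior 1/5): the guide opened chest 4, so this case is ruled out; weight (1/5)·0 = 0.
The weights sum to 4/5.
So P(the ruby in chest 5 | the guide opened chest 4) = (1/5) / (4/5) = 1/4.

1/4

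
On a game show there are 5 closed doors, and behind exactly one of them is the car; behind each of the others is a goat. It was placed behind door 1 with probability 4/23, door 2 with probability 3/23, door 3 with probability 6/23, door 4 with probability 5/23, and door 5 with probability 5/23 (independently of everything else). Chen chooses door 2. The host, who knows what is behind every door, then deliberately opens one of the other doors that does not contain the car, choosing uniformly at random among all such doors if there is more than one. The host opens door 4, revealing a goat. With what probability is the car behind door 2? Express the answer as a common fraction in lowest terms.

Consider each possible location of the car in turn.
If it is behind door 1 (prior 4/23): the host has 3 equally likely choices, so probability 1/3; weight (4/23)·(1/3) = 4/69.
If it is behind door 2 (prior 3/23): the host has 4 equally likely choices, so probability 1/4; weight (3/23)·(1/4) = 3/92.
If it is behind door 3 (prior 6/23): the host has 3 equally likely choices, so probability 1/3; weight (6/23)·(1/3) = 2/23.
If it is behind door 4 (prior 5/23): the host opened door 4, so this case is ruled out; weight (5/23)·0 = 0.
If it is behind door 5 (prior 5/23): the host has 3 equally likely choices, so probability 1/3; weight (5/23)·(1/3) = 5/69.
The weights sum to 1/4.
So P(the car behind door 2 | the host opened door 4) = (3/92) / (1/4) = 3/23.

3/23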